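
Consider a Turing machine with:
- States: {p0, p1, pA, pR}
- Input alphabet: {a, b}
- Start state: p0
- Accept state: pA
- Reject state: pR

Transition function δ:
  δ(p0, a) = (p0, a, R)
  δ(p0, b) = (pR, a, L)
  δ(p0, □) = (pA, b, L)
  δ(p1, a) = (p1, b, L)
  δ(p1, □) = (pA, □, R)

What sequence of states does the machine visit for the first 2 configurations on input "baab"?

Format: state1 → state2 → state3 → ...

Execution trace:
Initial: [p0]baab
Step 1: δ(p0, b) = (pR, a, L) → [pR]□aaab

The machine reaches the reject state pR and halts.

State sequence: p0 → pR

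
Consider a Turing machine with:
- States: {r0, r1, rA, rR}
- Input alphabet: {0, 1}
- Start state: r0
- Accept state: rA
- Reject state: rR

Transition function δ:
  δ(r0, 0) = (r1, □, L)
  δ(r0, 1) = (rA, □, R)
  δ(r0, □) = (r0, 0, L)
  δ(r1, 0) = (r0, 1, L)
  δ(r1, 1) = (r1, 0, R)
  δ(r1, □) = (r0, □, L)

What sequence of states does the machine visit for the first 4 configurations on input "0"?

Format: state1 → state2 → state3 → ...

Execution trace:
Initial: [r0]0
Step 1: δ(r0, 0) = (r1, □, L) → [r1]□□
Step 2: δ(r1, □) = (r0, □, L) → [r0]□□□
Step 3: δ(r0, □) = (r0, 0, L) → [r0]□0□□

State sequence: r0 → r1 → r0 → r0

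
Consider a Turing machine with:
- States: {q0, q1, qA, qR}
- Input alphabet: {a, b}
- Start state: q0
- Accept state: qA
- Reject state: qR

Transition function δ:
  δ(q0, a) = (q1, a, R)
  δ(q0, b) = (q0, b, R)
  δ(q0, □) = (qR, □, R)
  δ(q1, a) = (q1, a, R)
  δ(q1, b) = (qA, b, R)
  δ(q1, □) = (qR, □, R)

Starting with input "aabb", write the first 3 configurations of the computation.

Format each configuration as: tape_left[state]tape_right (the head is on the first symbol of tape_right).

Transitions applied:
Step 1: δ(q0, a) = (q1, a, R)
Step 2: δ(q1, a) = (q1, a, R)

The first 3 configurations are:
[q0]aabb ⊢ a[q1]abb ⊢ aa[q1]bb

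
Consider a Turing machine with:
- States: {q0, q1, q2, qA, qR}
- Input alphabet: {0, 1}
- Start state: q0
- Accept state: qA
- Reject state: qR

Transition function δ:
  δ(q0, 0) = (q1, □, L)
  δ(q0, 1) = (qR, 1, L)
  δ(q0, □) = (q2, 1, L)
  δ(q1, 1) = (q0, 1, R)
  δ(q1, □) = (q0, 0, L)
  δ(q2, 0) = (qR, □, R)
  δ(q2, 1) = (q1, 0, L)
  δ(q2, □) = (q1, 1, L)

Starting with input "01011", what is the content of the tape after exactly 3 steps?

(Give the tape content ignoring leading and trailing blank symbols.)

Execution trace:
Initial: [q0]01011
Step 1: δ(q0, 0) = (q1, □, L) → [q1]□□1011
Step 2: δ(q1, □) = (q0, 0, L) → [q0]□0□1011
Step 3: δ(q0, □) = (q2, 1, L) → [q2]□10□1011

After 3 steps, the tape (ignoring leading/trailing blanks) is: 10□1011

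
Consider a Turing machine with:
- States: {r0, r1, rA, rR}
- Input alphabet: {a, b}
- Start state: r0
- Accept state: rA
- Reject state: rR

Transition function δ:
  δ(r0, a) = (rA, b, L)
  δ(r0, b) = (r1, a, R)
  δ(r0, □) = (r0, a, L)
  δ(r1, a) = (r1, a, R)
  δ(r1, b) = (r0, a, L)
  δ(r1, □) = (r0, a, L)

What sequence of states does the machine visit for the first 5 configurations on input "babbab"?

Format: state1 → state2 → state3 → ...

Execution trace:
Initial: [r0]babbab
Step 1: δ(r0, b) = (r1, a, R) → a[r1]abbab
Step 2: δ(r1, a) = (r1, a, R) → aa[r1]bbab
Step 3: δ(r1, b) = (r0, a, L) → a[r0]aabab
Step 4: δ(r0, a) = (rA, b, L) → [rA]ababab

The machine reaches the accept state rA and halts.

State sequence: r0 → r1 → r1 → r0 → rA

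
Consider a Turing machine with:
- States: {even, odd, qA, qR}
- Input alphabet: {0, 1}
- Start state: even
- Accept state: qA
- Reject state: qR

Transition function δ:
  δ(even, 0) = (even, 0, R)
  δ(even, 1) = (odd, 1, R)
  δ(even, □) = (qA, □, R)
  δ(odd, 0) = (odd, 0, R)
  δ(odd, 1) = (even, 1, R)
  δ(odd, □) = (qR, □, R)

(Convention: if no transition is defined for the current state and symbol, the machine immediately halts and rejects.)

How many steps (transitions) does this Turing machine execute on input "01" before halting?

Execution trace:
Initial: [even]01
Step 1: δ(even, 0) = (even, 0, R) → 0[even]1
Step 2: δ(even, 1) = (odd, 1, R) → 01[odd]□
Step 3: δ(odd, □) = (qR, □, R) → 01□[qR]□

The machine reaches the reject state qR and halts.

The machine executed 3 steps before halting.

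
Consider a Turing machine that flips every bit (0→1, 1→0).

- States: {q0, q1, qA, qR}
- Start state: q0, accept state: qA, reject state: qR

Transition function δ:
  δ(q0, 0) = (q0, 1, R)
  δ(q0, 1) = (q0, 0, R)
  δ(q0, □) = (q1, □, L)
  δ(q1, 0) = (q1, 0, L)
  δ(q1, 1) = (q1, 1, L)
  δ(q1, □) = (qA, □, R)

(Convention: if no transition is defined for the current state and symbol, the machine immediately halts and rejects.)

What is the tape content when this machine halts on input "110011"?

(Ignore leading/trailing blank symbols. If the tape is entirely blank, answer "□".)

Execution trace:
Initial: [q0]110011
Step 1: δ(q0, 1) = (q0, 0, R) → 0[q0]10011
Step 2: δ(q0, 1) = (q0, 0, R) → 00[q0]0011
Step 3: δ(q0, 0) = (q0, 1, R) → 001[q0]011
Step 4: δ(q0, 0) = (q0, 1, R) → 0011[q0]11
Step 5: δ(q0, 1) = (q0, 0, R) → 00110[q0]1
Step 6: δ(q0, 1) = (q0, 0, R) → 001100[q0]□
Step 7: δ(q0, □) = (q1, □, L) → 00110[q1]0□
Step 8: δ(q1, 0) = (q1, 0, L) → 0011[q1]00□
Step 9: δ(q1, 0) = (q1, 0, L) → 001[q1]100□
Step 10: δ(q1, 1) = (q1, 1, L) → 00[q1]1100□
Step 11: δ(q1, 1) = (q1, 1, L) → 0[q1]01100□
Step 12: δ(q1, 0) = (q1, 0, L) → [q1]001100□
Step 13: δ(q1, 0) = (q1, 0, L) → [q1]□001100□
Step 14: δ(q1, □) = (qA, □, R) → □[qA]001100□

The machine reaches the accept state qA and halts.

Final tape (ignoring leading/trailing blanks): 001100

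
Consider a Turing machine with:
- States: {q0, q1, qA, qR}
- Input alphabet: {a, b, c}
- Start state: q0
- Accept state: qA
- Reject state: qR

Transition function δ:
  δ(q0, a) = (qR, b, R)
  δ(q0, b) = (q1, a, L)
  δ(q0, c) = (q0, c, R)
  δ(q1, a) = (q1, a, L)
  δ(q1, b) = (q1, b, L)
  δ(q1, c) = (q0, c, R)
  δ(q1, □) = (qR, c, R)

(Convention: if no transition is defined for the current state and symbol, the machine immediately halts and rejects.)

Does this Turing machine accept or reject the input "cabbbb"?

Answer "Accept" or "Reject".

Execution trace:
Initial: [q0]cabbbb
Step 1: δ(q0, c) = (q0, c, R) → c[q0]abbbb
Step 2: δ(q0, a) = (qR, b, R) → cb[qR]bbbb

The machine reaches the reject state qR and halts.

Answer: Reject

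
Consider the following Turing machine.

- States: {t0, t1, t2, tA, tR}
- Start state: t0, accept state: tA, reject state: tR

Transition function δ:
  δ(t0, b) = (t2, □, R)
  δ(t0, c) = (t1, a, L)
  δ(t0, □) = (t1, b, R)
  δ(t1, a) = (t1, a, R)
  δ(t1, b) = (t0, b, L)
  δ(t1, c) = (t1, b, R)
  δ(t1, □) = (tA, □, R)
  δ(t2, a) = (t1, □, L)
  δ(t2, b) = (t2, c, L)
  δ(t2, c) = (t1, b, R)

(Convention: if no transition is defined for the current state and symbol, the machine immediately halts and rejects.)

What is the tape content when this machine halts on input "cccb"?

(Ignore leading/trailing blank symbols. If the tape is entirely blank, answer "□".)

Execution trace:
Initial: [t0]cccb
Step 1: δ(t0, c) = (t1, a, L) → [t1]□accb
Step 2: δ(t1, □) = (tA, □, R) → □[tA]accb

The machine reaches the accept state tA and halts.

Final tape (ignoring leading/trailing blanks): accb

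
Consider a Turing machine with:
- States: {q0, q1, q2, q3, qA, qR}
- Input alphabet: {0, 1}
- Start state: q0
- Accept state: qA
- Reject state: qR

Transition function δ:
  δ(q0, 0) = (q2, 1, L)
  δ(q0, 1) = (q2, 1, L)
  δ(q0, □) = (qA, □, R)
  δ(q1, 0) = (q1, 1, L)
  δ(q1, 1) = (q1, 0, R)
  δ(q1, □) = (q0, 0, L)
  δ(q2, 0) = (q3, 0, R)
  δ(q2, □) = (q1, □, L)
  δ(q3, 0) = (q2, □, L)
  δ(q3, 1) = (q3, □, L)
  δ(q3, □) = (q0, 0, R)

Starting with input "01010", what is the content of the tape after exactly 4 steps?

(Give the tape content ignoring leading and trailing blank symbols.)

Execution trace:
Initial: [q0]01010
Step 1: δ(q0, 0) = (q2, 1, L) → [q2]□11010
Step 2: δ(q2, □) = (q1, □, L) → [q1]□□11010
Step 3: δ(q1, □) = (q0, 0, L) → [q0]□0□11010
Step 4: δ(q0, □) = (qA, □, R) → □[qA]0□11010

The machine reaches the accept state qA and halts.

After 4 steps, the tape (ignoring leading/trailing blanks) is: 0□11010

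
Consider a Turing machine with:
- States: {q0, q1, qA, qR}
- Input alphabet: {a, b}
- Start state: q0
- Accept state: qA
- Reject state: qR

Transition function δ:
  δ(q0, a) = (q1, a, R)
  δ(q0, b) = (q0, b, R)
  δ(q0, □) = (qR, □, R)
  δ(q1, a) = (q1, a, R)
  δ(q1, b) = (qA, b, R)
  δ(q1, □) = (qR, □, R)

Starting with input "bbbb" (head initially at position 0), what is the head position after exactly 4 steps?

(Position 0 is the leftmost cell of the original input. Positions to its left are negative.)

Execution trace (head position shown):
Step 0: [q0]bbbb  (head at position 0)
Step 1: move right → b[q0]bbb  (head at position 1)
Step 2: move right → bb[q0]bb  (head at position 2)
Step 3: move right → bbb[q0]b  (head at position 3)
Step 4: move right → bbbb[q0]□  (head at position 4)

After 4 steps, the head is at position 4.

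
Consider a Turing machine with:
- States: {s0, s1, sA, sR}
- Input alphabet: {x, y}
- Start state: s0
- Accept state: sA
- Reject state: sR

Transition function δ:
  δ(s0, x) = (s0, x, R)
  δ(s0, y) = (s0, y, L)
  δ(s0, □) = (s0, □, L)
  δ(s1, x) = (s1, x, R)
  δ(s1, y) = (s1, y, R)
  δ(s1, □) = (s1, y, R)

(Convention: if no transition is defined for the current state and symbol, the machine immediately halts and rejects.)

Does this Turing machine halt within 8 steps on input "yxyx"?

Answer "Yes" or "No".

Execution trace:
Initial: [s0]yxyx
Step 1: δ(s0, y) = (s0, y, L) → [s0]□yxyx
Step 2: δ(s0, □) = (s0, □, L) → [s0]□□yxyx
Step 3: δ(s0, □) = (s0, □, L) → [s0]□□□yxyx
Step 4: δ(s0, □) = (s0, □, L) → [s0]□□□□yxyx
Step 5: δ(s0, □) = (s0, □, L) → [s0]□□□□□yxyx
Step 6: δ(s0, □) = (s0, □, L) → [s0]□□□□□□yxyx
Step 7: δ(s0, □) = (s0, □, L) → [s0]□□□□□□□yxyx
Step 8: δ(s0, □) = (s0, □, L) → [s0]□□□□□□□□yxyx

The machine has not reached a halting state after 8 steps.
The machine did not halt within the 8-step bound.

Answer: No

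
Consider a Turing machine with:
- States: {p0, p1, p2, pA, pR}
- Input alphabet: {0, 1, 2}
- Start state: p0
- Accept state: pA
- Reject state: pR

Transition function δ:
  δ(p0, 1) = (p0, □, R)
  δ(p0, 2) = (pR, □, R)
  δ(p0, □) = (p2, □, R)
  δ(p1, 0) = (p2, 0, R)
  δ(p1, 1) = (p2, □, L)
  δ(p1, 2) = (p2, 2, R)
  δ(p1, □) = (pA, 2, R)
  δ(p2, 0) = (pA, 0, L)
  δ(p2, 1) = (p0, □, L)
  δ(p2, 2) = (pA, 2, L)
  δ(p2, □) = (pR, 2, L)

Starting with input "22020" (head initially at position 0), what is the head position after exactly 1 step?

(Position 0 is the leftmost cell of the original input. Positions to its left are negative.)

Execution trace (head position shown):
Step 0: [p0]22020  (head at position 0)
Step 1: move right → □[pR]2020  (head at position 1)

After 1 step, the head is at position 1.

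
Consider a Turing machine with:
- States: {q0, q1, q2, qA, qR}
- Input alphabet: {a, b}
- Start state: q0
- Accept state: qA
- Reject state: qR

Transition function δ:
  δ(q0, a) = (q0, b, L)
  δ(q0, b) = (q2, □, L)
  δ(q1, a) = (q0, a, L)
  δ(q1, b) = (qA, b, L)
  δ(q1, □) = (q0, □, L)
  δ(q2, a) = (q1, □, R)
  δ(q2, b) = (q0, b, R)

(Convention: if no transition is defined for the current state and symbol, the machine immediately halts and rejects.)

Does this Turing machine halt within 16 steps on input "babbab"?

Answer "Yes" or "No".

Execution trace:
Initial: [q0]babbab
Step 1: δ(q0, b) = (q2, □, L) → [q2]□□abbab

No transition is defined for δ(q2, □). By convention the machine halts and rejects.
The machine halted after 1 step (within the 16-step bound).

Answer: Yes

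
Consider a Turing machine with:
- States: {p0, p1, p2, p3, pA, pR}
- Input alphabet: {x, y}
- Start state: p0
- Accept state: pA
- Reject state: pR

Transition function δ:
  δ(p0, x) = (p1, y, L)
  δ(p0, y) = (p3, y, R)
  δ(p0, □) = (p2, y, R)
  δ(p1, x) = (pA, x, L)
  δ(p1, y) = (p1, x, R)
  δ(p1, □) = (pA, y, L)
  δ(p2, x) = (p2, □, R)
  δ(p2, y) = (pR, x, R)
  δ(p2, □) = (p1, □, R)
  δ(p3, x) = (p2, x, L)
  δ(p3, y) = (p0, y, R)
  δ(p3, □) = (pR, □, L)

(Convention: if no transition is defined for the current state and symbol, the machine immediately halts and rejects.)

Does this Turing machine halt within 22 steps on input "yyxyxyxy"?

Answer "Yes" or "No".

Execution trace:
Initial: [p0]yyxyxyxy
Step 1: δ(p0, y) = (p3, y, R) → y[p3]yxyxyxy
Step 2: δ(p3, y) = (p0, y, R) → yy[p0]xyxyxy
Step 3: δ(p0, x) = (p1, y, L) → y[p1]yyyxyxy
Step 4: δ(p1, y) = (p1, x, R) → yx[p1]yyxyxy
Step 5: δ(p1, y) = (p1, x, R) → yxx[p1]yxyxy
Step 6: δ(p1, y) = (p1, x, R) → yxxx[p1]xyxy
Step 7: δ(p1, x) = (pA, x, L) → yxx[pA]xxyxy

The machine reaches the accept state pA and halts.
The machine halted after 7 steps (within the 22-step bound).

Answer: Yes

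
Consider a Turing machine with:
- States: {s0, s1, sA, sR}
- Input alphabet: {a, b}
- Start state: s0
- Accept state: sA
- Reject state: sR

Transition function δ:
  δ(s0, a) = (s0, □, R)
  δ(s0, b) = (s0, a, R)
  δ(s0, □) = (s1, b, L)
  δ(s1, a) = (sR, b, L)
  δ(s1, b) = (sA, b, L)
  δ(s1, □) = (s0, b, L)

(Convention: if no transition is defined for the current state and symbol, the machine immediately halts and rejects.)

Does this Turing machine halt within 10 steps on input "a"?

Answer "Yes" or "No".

Execution trace:
Initial: [s0]a
Step 1: δ(s0, a) = (s0, □, R) → □[s0]□
Step 2: δ(s0, □) = (s1, b, L) → [s1]□b
Step 3: δ(s1, □) = (s0, b, L) → [s0]□bb
Step 4: δ(s0, □) = (s1, b, L) → [s1]□bbb
Step 5: δ(s1, □) = (s0, b, L) → [s0]□bbbb
Step 6: δ(s0, □) = (s1, b, L) → [s1]□bbbbb
Step 7: δ(s1, □) = (s0, b, L) → [s0]□bbbbbb
Step 8: δ(s0, □) = (s1, b, L) → [s1]□bbbbbbb
Step 9: δ(s1, □) = (s0, b, L) → [s0]□bbbbbbbb
Step 10: δ(s0, □) = (s1, b, L) → [s1]□bbbbbbbbb

The machine has not reached a halting state after 10 steps.
The machine did not halt within the 10-step bound.

Answer: No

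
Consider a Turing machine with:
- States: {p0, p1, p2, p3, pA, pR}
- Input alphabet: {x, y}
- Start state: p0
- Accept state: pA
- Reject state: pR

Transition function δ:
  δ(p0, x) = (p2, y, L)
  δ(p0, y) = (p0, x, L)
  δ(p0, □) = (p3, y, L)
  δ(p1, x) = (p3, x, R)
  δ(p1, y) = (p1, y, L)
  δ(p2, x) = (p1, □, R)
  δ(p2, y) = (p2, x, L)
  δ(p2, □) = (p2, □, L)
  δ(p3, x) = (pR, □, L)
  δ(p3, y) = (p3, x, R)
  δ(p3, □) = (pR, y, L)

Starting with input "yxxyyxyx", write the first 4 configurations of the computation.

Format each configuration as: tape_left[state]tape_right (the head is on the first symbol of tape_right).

Transitions applied:
Step 1: δ(p0, y) = (p0, x, L)
Step 2: δ(p0, □) = (p3, y, L)
Step 3: δ(p3, □) = (pR, y, L)

The first 4 configurations are:
[p0]yxxyyxyx ⊢ [p0]□xxxyyxyx ⊢ [p3]□yxxxyyxyx ⊢ [pR]□yyxxxyyxyx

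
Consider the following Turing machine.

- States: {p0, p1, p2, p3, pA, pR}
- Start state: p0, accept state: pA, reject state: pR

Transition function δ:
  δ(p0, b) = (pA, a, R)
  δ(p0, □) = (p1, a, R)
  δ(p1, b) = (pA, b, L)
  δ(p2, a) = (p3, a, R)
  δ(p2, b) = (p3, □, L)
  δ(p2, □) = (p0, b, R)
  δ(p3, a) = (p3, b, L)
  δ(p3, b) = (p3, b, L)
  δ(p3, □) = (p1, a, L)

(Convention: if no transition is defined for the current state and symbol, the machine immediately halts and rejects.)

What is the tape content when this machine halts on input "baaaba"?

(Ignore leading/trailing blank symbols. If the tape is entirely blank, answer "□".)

Execution trace:
Initial: [p0]baaaba
Step 1: δ(p0, b) = (pA, a, R) → a[pA]aaaba

The machine reaches the accept state pA and halts.

Final tape (ignoring leading/trailing blanks): aaaaba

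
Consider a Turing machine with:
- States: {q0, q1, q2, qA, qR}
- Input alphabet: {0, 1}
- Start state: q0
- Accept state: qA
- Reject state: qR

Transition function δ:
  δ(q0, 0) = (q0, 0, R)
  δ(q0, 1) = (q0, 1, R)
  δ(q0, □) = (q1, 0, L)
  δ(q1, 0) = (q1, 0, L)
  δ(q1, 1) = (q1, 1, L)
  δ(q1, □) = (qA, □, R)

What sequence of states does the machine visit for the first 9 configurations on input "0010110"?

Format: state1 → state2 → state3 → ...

Execution trace:
Initial: [q0]0010110
Step 1: δ(q0, 0) = (q0, 0, R) → 0[q0]010110
Step 2: δ(q0, 0) = (q0, 0, R) → 00[q0]10110
Step 3: δ(q0, 1) = (q0, 1, R) → 001[q0]0110
Step 4: δ(q0, 0) = (q0, 0, R) → 0010[q0]110
Step 5: δ(q0, 1) = (q0, 1, R) → 00101[q0]10
Step 6: δ(q0, 1) = (q0, 1, R) → 001011[q0]0
Step 7: δ(q0, 0) = (q0, 0, R) → 0010110[q0]□
Step 8: δ(q0, □) = (q1, 0, L) → 001011[q1]00

State sequence: q0 → q0 → q0 → q0 → q0 → q0 → q0 → q0 → q1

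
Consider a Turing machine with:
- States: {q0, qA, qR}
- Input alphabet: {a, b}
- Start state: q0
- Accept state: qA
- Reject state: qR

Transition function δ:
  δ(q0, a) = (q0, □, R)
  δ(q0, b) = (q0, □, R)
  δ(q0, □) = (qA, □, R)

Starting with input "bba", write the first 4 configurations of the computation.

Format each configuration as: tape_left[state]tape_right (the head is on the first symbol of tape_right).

Transitions applied:
Step 1: δ(q0, b) = (q0, □, R)
Step 2: δ(q0, b) = (q0, □, R)
Step 3: δ(q0, a) = (q0, □, R)

The first 4 configurations are:
[q0]bba ⊢ □[q0]ba ⊢ □□[q0]a ⊢ □□□[q0]□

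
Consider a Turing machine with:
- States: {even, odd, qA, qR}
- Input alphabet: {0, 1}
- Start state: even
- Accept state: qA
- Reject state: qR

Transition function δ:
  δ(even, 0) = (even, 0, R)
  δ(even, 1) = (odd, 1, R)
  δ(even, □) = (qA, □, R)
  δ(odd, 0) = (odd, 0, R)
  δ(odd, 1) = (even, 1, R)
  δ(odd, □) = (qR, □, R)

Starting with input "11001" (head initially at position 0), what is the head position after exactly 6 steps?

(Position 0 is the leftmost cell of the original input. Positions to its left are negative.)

Execution trace (head position shown):
Step 0: [even]11001  (head at position 0)
Step 1: move right → 1[odd]1001  (head at position 1)
Step 2: move right → 11[even]001  (head at position 2)
Step 3: move right → 110[even]01  (head at position 3)
Step 4: move right → 1100[even]1  (head at position 4)
Step 5: move right → 11001[odd]□  (head at position 5)
Step 6: move right → 11001□[qR]□  (head at position 6)

After 6 steps, the head is at position 6.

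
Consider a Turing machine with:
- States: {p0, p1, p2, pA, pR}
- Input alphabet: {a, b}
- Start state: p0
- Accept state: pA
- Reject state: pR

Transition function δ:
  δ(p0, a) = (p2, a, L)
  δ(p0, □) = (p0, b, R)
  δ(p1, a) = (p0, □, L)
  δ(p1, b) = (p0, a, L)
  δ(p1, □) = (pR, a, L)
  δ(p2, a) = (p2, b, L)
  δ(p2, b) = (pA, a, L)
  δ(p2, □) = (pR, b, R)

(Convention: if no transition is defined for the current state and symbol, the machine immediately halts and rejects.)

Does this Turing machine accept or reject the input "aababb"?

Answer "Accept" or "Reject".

Execution trace:
Initial: [p0]aababb
Step 1: δ(p0, a) = (p2, a, L) → [p2]□aababb
Step 2: δ(p2, □) = (pR, b, R) → b[pR]aababb

The machine reaches the reject state pR and halts.

Answer: Reject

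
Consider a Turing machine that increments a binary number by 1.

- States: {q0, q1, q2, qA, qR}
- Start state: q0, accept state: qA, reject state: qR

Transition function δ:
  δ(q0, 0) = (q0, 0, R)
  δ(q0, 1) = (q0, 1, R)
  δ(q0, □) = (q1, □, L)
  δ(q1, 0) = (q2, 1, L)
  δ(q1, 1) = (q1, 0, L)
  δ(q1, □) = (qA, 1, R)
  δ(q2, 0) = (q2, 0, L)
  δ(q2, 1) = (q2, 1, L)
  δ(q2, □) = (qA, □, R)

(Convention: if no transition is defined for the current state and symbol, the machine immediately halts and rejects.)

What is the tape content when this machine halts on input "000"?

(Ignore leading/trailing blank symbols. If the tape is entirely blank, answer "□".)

Execution trace:
Initial: [q0]000
Step 1: δ(q0, 0) = (q0, 0, R) → 0[q0]00
Step 2: δ(q0, 0) = (q0, 0, R) → 00[q0]0
Step 3: δ(q0, 0) = (q0, 0, R) → 000[q0]□
Step 4: δ(q0, □) = (q1, □, L) → 00[q1]0□
Step 5: δ(q1, 0) = (q2, 1, L) → 0[q2]01□
Step 6: δ(q2, 0) = (q2, 0, L) → [q2]001□
Step 7: δ(q2, 0) = (q2, 0, L) → [q2]□001□
Step 8: δ(q2, □) = (qA, □, R) → □[qA]001□

The machine reaches the accept state qA and halts.

Final tape (ignoring leading/trailing blanks): 001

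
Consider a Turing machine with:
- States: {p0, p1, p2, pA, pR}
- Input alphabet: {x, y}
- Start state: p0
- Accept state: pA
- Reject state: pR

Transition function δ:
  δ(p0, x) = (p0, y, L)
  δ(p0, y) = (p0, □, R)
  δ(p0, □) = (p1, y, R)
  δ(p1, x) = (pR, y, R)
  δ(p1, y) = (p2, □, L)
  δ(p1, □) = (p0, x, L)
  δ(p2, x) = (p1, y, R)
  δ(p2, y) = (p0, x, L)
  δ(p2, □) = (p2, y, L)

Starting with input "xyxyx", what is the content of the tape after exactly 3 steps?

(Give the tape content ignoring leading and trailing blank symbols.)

Execution trace:
Initial: [p0]xyxyx
Step 1: δ(p0, x) = (p0, y, L) → [p0]□yyxyx
Step 2: δ(p0, □) = (p1, y, R) → y[p1]yyxyx
Step 3: δ(p1, y) = (p2, □, L) → [p2]y□yxyx

After 3 steps, the tape (ignoring leading/trailing blanks) is: y□yxyx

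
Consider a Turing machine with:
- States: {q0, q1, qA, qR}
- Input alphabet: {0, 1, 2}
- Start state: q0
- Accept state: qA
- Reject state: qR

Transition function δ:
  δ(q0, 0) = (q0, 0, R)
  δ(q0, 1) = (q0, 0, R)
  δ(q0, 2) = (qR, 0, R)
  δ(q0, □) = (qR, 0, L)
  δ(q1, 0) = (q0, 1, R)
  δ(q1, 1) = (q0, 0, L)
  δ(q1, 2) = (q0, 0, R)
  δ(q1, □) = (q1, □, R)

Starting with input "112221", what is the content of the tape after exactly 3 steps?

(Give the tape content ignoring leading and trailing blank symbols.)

Execution trace:
Initial: [q0]112221
Step 1: δ(q0, 1) = (q0, 0, R) → 0[q0]12221
Step 2: δ(q0, 1) = (q0, 0, R) → 00[q0]2221
Step 3: δ(q0, 2) = (qR, 0, R) → 000[qR]221

The machine reaches the reject state qR and halts.

After 3 steps, the tape (ignoring leading/trailing blanks) is: 000221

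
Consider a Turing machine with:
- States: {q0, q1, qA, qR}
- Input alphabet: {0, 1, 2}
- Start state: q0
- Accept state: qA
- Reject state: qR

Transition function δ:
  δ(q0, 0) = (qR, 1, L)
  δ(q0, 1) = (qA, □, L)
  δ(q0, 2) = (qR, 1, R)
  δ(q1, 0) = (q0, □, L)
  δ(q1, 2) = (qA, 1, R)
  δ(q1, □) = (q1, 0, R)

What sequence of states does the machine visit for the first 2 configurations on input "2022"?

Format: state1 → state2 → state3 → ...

Execution trace:
Initial: [q0]2022
Step 1: δ(q0, 2) = (qR, 1, R) → 1[qR]022

The machine reaches the reject state qR and halts.

State sequence: q0 → qR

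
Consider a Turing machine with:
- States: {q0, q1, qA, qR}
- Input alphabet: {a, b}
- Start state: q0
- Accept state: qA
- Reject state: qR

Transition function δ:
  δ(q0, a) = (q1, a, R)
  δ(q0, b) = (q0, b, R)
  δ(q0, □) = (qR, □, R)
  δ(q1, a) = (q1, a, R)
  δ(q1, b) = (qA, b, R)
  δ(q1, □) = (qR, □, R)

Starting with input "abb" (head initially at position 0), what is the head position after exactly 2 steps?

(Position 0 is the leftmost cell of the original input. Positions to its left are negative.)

Execution trace (head position shown):
Step 0: [q0]abb  (head at position 0)
Step 1: move right → a[q1]bb  (head at position 1)
Step 2: move right → ab[qA]b  (head at position 2)

After 2 steps, the head is at position 2.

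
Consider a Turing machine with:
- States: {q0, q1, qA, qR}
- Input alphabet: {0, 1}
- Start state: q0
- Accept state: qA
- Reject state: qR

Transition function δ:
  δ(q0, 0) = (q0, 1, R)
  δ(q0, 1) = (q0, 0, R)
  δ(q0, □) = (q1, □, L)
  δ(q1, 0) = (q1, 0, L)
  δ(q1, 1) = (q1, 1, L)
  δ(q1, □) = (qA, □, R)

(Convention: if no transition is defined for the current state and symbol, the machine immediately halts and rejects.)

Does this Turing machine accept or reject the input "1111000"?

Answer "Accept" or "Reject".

Execution trace:
Initial: [q0]1111000
Step 1: δ(q0, 1) = (q0, 0, R) → 0[q0]111000
Step 2: δ(q0, 1) = (q0, 0, R) → 00[q0]11000
Step 3: δ(q0, 1) = (q0, 0, R) → 000[q0]1000
Step 4: δ(q0, 1) = (q0, 0, R) → 0000[q0]000
Step 5: δ(q0, 0) = (q0, 1, R) → 00001[q0]00
Step 6: δ(q0, 0) = (q0, 1, R) → 000011[q0]0
Step 7: δ(q0, 0) = (q0, 1, R) → 0000111[q0]□
Step 8: δ(q0, □) = (q1, □, L) → 000011[q1]1□
Step 9: δ(q1, 1) = (q1, 1, L) → 00001[q1]11□
Step 10: δ(q1, 1) = (q1, 1, L) → 0000[q1]111□
Step 11: δ(q1, 1) = (q1, 1, L) → 000[q1]0111□
Step 12: δ(q1, 0) = (q1, 0, L) → 00[q1]00111□
Step 13: δ(q1, 0) = (q1, 0, L) → 0[q1]000111□
Step 14: δ(q1, 0) = (q1, 0, L) → [q1]0000111□
Step 15: δ(q1, 0) = (q1, 0, L) → [q1]□0000111□
Step 16: δ(q1, □) = (qA, □, R) → □[qA]0000111□

The machine reaches the accept state qA and halts.

Answer: Accept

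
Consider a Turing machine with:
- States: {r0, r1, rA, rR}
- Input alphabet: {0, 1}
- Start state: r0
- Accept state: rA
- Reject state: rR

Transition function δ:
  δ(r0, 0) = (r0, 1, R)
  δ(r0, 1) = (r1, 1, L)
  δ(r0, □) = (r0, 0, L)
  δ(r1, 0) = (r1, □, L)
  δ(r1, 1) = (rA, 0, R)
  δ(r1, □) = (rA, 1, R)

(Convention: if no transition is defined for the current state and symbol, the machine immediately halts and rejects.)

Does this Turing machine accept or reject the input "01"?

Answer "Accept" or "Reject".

Execution trace:
Initial: [r0]01
Step 1: δ(r0, 0) = (r0, 1, R) → 1[r0]1
Step 2: δ(r0, 1) = (r1, 1, L) → [r1]11
Step 3: δ(r1, 1) = (rA, 0, R) → 0[rA]1

The machine reaches the accept state rA and halts.

Answer: Accept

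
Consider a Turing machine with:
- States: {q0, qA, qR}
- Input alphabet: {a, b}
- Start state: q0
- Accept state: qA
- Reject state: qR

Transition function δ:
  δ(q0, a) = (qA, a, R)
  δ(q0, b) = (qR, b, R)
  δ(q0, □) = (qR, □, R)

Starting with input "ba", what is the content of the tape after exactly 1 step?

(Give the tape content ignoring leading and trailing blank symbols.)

Execution trace:
Initial: [q0]ba
Step 1: δ(q0, b) = (qR, b, R) → b[qR]a

The machine reaches the reject state qR and halts.

After 1 step, the tape (ignoring leading/trailing blanks) is: ba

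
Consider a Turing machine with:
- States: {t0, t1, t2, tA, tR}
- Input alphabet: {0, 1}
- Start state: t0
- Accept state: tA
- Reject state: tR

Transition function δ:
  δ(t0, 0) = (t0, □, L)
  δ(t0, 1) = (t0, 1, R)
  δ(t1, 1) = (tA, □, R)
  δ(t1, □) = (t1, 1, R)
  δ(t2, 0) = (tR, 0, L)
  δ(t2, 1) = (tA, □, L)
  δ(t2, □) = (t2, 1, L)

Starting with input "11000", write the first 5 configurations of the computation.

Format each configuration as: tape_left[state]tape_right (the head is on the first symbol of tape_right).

Transitions applied:
Step 1: δ(t0, 1) = (t0, 1, R)
Step 2: δ(t0, 1) = (t0, 1, R)
Step 3: δ(t0, 0) = (t0, □, L)
Step 4: δ(t0, 1) = (t0, 1, R)

The first 5 configurations are:
[t0]11000 ⊢ 1[t0]1000 ⊢ 11[t0]000 ⊢ 1[t0]1□00 ⊢ 11[t0]□00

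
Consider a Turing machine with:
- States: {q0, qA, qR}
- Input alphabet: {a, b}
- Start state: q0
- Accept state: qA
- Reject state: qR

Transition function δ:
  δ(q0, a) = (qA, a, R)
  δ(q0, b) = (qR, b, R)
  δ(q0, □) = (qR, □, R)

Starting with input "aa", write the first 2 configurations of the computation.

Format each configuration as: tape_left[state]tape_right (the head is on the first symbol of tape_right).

Transitions applied:
Step 1: δ(q0, a) = (qA, a, R)

The first 2 configurations are:
[q0]aa ⊢ a[qA]a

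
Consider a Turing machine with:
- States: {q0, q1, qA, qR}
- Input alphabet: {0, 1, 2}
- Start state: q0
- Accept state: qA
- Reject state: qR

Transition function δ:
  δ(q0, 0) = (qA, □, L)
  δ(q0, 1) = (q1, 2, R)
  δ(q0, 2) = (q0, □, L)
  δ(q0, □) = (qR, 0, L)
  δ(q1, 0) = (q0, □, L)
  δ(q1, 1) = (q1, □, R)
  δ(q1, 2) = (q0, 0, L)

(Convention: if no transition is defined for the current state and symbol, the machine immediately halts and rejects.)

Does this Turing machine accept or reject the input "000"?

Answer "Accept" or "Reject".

Execution trace:
Initial: [q0]000
Step 1: δ(q0, 0) = (qA, □, L) → [qA]□□00

The machine reaches the accept state qA and halts.

Answer: Accept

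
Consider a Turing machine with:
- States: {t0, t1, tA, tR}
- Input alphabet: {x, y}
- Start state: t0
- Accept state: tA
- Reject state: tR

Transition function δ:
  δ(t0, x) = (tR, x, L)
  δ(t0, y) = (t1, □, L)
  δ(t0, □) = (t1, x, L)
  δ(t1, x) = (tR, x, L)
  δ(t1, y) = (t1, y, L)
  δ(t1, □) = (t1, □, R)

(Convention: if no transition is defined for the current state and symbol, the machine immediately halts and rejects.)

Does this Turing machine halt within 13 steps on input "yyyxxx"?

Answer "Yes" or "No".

Execution trace:
Initial: [t0]yyyxxx
Step 1: δ(t0, y) = (t1, □, L) → [t1]□□yyxxx
Step 2: δ(t1, □) = (t1, □, R) → □[t1]□yyxxx
Step 3: δ(t1, □) = (t1, □, R) → □□[t1]yyxxx
Step 4: δ(t1, y) = (t1, y, L) → □[t1]□yyxxx
Step 5: δ(t1, □) = (t1, □, R) → □□[t1]yyxxx
Step 6: δ(t1, y) = (t1, y, L) → □[t1]□yyxxx
Step 7: δ(t1, □) = (t1, □, R) → □□[t1]yyxxx
Step 8: δ(t1, y) = (t1, y, L) → □[t1]□yyxxx
Step 9: δ(t1, □) = (t1, □, R) → □□[t1]yyxxx
Step 10: δ(t1, y) = (t1, y, L) → □[t1]□yyxxx
Step 11: δ(t1, □) = (t1, □, R) → □□[t1]yyxxx
Step 12: δ(t1, y) = (t1, y, L) → □[t1]□yyxxx
Step 13: δ(t1, □) = (t1, □, R) → □□[t1]yyxxx

The machine has not reached a halting state after 13 steps.
The machine did not halt within the 13-step bound.

Answer: No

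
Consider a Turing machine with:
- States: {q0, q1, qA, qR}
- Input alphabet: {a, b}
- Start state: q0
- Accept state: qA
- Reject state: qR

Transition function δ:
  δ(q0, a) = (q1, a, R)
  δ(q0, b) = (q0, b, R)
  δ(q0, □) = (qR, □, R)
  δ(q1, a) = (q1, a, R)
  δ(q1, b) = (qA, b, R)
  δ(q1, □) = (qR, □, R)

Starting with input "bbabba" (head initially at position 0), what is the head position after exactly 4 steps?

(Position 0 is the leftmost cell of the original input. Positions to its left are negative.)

Execution trace (head position shown):
Step 0: [q0]bbabba  (head at position 0)
Step 1: move right → b[q0]babba  (head at position 1)
Step 2: move right → bb[q0]abba  (head at position 2)
Step 3: move right → bba[q1]bba  (head at position 3)
Step 4: move right → bbab[qA]ba  (head at position 4)

After 4 steps, the head is at position 4.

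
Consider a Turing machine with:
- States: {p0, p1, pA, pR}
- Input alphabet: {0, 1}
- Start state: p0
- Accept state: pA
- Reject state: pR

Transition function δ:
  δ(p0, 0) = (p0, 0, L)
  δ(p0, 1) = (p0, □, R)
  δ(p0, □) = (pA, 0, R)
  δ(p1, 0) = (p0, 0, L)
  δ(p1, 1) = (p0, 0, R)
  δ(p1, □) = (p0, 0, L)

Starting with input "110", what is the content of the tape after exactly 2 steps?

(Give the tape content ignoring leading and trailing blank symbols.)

Execution trace:
Initial: [p0]110
Step 1: δ(p0, 1) = (p0, □, R) → □[p0]10
Step 2: δ(p0, 1) = (p0, □, R) → □□[p0]0

After 2 steps, the tape (ignoring leading/trailing blanks) is: 0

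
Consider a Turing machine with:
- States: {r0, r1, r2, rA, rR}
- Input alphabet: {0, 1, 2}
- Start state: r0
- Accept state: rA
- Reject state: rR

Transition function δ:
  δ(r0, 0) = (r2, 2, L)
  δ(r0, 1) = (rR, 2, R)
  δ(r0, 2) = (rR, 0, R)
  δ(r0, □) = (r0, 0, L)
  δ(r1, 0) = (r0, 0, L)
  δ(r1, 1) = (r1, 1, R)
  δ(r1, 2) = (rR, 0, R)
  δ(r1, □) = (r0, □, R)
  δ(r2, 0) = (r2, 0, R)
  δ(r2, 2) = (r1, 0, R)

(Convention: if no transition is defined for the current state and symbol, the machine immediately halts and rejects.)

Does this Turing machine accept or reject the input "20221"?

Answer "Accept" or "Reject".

Execution trace:
Initial: [r0]20221
Step 1: δ(r0, 2) = (rR, 0, R) → 0[rR]0221

The machine reaches the reject state rR and halts.

Answer: Reject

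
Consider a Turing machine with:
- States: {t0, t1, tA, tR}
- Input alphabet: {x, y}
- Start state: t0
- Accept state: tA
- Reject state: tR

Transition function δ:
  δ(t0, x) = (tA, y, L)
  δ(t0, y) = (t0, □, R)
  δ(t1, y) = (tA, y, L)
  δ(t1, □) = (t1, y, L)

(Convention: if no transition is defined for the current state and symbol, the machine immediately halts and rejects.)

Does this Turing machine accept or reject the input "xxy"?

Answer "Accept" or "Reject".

Execution trace:
Initial: [t0]xxy
Step 1: δ(t0, x) = (tA, y, L) → [tA]□yxy

The machine reaches the accept state tA and halts.

Answer: Accept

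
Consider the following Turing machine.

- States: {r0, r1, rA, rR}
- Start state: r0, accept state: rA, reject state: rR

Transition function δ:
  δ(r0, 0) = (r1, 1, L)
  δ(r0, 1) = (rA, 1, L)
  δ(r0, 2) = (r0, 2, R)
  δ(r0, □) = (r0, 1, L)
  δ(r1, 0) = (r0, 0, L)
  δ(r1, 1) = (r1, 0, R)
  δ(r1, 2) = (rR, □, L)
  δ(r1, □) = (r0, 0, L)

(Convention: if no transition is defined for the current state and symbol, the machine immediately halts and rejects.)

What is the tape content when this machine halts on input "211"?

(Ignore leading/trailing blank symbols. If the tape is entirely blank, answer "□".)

Execution trace:
Initial: [r0]211
Step 1: δ(r0, 2) = (r0, 2, R) → 2[r0]11
Step 2: δ(r0, 1) = (rA, 1, L) → [rA]211

The machine reaches the accept state rA and halts.

Final tape (ignoring leading/trailing blanks): 211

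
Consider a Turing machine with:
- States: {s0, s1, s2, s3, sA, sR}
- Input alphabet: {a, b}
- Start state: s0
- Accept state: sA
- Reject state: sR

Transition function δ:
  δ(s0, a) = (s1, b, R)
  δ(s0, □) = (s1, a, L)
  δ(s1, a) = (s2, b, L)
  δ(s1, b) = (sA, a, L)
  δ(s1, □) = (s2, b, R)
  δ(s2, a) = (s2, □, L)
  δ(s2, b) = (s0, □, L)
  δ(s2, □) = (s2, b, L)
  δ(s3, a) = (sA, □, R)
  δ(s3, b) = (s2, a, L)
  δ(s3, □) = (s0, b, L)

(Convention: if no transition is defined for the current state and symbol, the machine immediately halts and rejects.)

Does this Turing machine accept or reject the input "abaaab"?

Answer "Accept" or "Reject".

Execution trace:
Initial: [s0]abaaab
Step 1: δ(s0, a) = (s1, b, R) → b[s1]baaab
Step 2: δ(s1, b) = (sA, a, L) → [sA]baaaab

The machine reaches the accept state sA and halts.

Answer: Accept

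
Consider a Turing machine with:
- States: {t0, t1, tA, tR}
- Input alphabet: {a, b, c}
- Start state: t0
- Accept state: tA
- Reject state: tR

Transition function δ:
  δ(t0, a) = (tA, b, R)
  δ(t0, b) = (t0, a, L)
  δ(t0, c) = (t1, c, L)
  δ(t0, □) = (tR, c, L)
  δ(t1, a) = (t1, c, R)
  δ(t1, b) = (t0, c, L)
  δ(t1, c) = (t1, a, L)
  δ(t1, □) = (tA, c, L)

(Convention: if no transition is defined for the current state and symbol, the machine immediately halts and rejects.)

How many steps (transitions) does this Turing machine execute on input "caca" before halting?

Execution trace:
Initial: [t0]caca
Step 1: δ(t0, c) = (t1, c, L) → [t1]□caca
Step 2: δ(t1, □) = (tA, c, L) → [tA]□ccaca

The machine reaches the accept state tA and halts.

The machine executed 2 steps before halting.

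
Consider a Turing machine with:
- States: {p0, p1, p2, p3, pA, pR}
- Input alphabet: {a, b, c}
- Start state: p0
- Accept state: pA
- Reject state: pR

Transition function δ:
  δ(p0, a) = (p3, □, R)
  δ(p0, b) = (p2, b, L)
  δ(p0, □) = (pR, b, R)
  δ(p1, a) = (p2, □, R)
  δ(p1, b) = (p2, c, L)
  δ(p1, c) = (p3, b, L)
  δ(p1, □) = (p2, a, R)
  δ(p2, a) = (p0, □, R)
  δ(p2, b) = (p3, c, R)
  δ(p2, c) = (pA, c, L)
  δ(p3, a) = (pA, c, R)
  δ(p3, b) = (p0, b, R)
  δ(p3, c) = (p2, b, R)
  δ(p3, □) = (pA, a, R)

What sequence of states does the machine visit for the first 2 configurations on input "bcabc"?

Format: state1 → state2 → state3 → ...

Execution trace:
Initial: [p0]bcabc
Step 1: δ(p0, b) = (p2, b, L) → [p2]□bcabc

No transition is defined for δ(p2, □). By convention the machine halts and rejects.

State sequence: p0 → p2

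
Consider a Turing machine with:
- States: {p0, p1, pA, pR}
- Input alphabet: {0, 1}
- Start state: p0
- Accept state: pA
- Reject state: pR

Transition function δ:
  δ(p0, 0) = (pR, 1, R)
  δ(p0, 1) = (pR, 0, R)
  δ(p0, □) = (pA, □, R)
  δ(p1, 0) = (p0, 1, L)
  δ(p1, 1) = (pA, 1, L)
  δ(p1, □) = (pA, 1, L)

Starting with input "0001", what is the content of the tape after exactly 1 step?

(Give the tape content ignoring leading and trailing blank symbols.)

Execution trace:
Initial: [p0]0001
Step 1: δ(p0, 0) = (pR, 1, R) → 1[pR]001

The machine reaches the reject state pR and halts.

After 1 step, the tape (ignoring leading/trailing blanks) is: 1001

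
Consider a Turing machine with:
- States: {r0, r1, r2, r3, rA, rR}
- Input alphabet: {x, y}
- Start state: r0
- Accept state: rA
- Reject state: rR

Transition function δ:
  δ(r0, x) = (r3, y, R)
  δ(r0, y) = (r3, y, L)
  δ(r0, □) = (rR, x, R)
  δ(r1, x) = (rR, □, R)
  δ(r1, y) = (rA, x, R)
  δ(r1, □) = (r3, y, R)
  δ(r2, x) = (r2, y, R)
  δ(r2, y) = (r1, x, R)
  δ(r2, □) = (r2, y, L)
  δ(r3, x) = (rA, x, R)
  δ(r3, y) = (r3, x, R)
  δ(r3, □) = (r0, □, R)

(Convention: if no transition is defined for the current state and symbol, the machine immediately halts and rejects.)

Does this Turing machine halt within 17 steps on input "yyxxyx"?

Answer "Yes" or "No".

Execution trace:
Initial: [r0]yyxxyx
Step 1: δ(r0, y) = (r3, y, L) → [r3]□yyxxyx
Step 2: δ(r3, □) = (r0, □, R) → □[r0]yyxxyx
Step 3: δ(r0, y) = (r3, y, L) → [r3]□yyxxyx
Step 4: δ(r3, □) = (r0, □, R) → □[r0]yyxxyx
Step 5: δ(r0, y) = (r3, y, L) → [r3]□yyxxyx
Step 6: δ(r3, □) = (r0, □, R) → □[r0]yyxxyx
Step 7: δ(r0, y) = (r3, y, L) → [r3]□yyxxyx
Step 8: δ(r3, □) = (r0, □, R) → □[r0]yyxxyx
Step 9: δ(r0, y) = (r3, y, L) → [r3]□yyxxyx
Step 10: δ(r3, □) = (r0, □, R) → □[r0]yyxxyx
Step 11: δ(r0, y) = (r3, y, L) → [r3]□yyxxyx
Step 12: δ(r3, □) = (r0, □, R) → □[r0]yyxxyx
Step 13: δ(r0, y) = (r3, y, L) → [r3]□yyxxyx
Step 14: δ(r3, □) = (r0, □, R) → □[r0]yyxxyx
Step 15: δ(r0, y) = (r3, y, L) → [r3]□yyxxyx
Step 16: δ(r3, □) = (r0, □, R) → □[r0]yyxxyx
Step 17: δ(r0, y) = (r3, y, L) → [r3]□yyxxyx

The machine has not reached a halting state after 17 steps.
The machine did not halt within the 17-step bound.

Answer: No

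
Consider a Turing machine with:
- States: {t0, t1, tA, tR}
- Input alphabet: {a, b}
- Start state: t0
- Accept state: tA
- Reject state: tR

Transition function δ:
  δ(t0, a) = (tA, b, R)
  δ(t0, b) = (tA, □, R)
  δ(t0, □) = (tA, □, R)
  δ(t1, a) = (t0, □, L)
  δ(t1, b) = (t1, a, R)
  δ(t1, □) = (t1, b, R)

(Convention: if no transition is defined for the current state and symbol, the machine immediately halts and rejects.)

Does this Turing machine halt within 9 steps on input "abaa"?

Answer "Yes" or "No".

Execution trace:
Initial: [t0]abaa
Step 1: δ(t0, a) = (tA, b, R) → b[tA]baa

The machine reaches the accept state tA and halts.
The machine halted after 1 step (within the 9-step bound).

Answer: Yes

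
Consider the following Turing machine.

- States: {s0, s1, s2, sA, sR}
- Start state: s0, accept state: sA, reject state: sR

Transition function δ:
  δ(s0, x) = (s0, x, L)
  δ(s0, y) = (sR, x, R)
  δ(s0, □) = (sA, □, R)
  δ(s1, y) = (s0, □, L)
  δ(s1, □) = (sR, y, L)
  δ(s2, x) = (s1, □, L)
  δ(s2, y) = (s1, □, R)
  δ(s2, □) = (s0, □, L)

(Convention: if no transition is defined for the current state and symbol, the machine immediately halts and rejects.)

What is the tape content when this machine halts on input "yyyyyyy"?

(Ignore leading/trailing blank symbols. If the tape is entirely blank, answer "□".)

Execution trace:
Initial: [s0]yyyyyyy
Step 1: δ(s0, y) = (sR, x, R) → x[sR]yyyyyy

The machine reaches the reject state sR and halts.

Final tape (ignoring leading/trailing blanks): xyyyyyy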